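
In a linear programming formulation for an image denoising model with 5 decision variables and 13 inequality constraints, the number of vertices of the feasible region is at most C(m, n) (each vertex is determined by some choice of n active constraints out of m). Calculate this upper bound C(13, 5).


Each vertex corresponds to some choice of n active constraints out of m, so the number of vertices is at most C(m, n) = m! / (n!(m-n)!).
m = 13, n = 5
Numerator: 13 * 12 * 11 * 10 * 9
Denominator: 5! = 120
C(13, 5) = 1287


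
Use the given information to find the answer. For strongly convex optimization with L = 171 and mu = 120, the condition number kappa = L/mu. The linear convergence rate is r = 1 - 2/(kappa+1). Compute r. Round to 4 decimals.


Step 1: Compute the condition number.
kappa = L/mu = 171/120 = 1.425
Step 2: Compute the convergence rate.
r = 1 - 2/(kappa + 1) = 1 - 2*mu/(L + mu) = (L - mu)/(L + mu) = 51/291 = 0.1753


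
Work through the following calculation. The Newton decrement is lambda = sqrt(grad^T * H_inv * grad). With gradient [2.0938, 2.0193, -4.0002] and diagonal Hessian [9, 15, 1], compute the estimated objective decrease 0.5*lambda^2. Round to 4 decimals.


Step 1: H is diagonal, so H^(-1) * g = [0.2326, 0.1346, -4.0002].
Step 2: g^T H^(-1) g = sum_i g_i^2 / H_ii
  = (2.0938)^2/9 + (2.0193)^2/15 + (-4.0002)^2/1
  = 0.4871 + 0.2718 + 16.0016 = 16.7605
Step 3: Objective decrease = 0.5 * g^T H^(-1) g = 8.3803


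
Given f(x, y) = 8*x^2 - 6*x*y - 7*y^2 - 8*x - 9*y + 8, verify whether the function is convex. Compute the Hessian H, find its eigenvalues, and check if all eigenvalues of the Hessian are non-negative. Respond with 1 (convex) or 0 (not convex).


The Hessian of f(x,y) = 8*x^2 - 6*x*y - 7*y^2 - 8*x - 9*y + 8 is:
H = [[16, -6], [-6, -14]]
Trace = 16 - 14 = 2
Determinant = 16*-14 - (-6)^2 = -260
Discriminant = (2)^2 - 4*-260 = 1044.0
Eigenvalues: lambda_1 = -15.1555, lambda_2 = 17.1555
The function is not convex.

0


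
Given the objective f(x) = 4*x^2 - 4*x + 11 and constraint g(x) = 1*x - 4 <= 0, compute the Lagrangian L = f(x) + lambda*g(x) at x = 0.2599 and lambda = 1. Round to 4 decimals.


Step 1: Evaluate f(x).
f(0.2599) = 4*0.2599^2 - 4*0.2599 + 11 = 10.2306
Step 2: Evaluate g(x).
g(0.2599) = 1*0.2599 - 4 = -3.7401
Step 3: Compute Lagrangian.
L = 10.2306 + 1*-3.7401 = 6.4905


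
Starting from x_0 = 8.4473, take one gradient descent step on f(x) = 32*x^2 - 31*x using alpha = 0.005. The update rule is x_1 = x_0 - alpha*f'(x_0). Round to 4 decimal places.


We compute the gradient at x_0 and apply the update.
f'(x) = 64*x - 31
f'(8.4473) = 64*8.4473 - 31 = 509.6272
x_1 = 8.4473 - 0.005*509.6272 = 5.8992


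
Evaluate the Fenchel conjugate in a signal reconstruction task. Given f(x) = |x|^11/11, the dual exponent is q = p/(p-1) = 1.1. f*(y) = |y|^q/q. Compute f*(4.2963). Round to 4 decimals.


The conjugate exponent q satisfies 1/p + 1/q = 1.
p = 11, so q = 11/(11 - 1) = 1.1
|y|^q = 4.2963^1.1 = 4.9705
f*(4.2963) = 4.9705 / 1.1 = 4.5187


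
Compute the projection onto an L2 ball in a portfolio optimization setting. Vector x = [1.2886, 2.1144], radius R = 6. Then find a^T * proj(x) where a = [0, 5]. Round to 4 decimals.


Step 1: Compute ||x|| (intermediates to 6 decimals).
||x|| = sqrt(1.2886^2 + 2.1144^2) = 2.476121
Step 2: Project.
Since ||x|| <= R, proj = x (no scaling needed).
proj(x) = [1.2886, 2.1144]
Step 3: Dot product.
a^T * proj(x) = 0*1.2886 + 5*2.1144 = 10.572


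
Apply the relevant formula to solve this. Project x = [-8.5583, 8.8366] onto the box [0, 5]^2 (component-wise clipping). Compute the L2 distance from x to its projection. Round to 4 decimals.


Project each component onto [0, 5].
clip(-8.5583) = 0.0, clip(8.8366) = 5.0
Projection = [0.0, 5.0]
Squared diffs: [73.2445, 14.7195]
Distance = sqrt(87.964) = 9.3789


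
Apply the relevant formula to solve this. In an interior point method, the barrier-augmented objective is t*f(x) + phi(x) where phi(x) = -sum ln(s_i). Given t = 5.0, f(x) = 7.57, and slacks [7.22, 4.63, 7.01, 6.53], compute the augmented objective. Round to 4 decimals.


Step 1: Compute log-barrier.
ln values: [1.9769, 1.5326, 1.9473, 1.8764]
phi = -(1.9769 + 1.5326 + 1.9473 + 1.8764) = -7.3332
Step 2: Compute augmented objective.
t*f(x) = 5.0*7.57 = 37.85
Total = 37.85 - 7.3332 = 30.5168


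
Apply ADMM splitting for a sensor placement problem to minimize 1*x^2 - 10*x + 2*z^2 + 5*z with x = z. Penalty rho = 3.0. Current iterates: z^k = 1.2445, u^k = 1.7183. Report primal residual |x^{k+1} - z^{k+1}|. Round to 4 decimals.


ADMM iteration with rho = 3.0, z^k = 1.2445, u^k = 1.7183
Step 1: x-update.
Minimize 1*x^2 - 10*x + (3.0/2)*(x - 1.2445 + 1.7183)^2
FOC: (2*1 + 3.0)*x = 10 + 3.0*(1.2445 - 1.7183)
x^{k+1} = 1.7157
Step 2: z-update.
Minimize 2*z^2 + 5*z + (3.0/2)*(1.7157 - z + 1.7183)^2
FOC: (2*2 + 3.0)*z = -5 + 3.0*(1.7157 + 1.7183)
z^{k+1} = 0.7574
Step 3: u-update.
u^{k+1} = 1.7183 + 1.7157 - 0.7574 = 2.6766
Step 4: Primal residual = |1.7157 - 0.7574| = 0.9583


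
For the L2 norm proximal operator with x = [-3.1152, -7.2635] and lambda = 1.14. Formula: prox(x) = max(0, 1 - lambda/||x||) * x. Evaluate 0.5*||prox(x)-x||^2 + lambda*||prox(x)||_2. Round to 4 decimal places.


Step 1: Compute ||x||.
||x|| = 7.9033
Step 2: Compute scaling factor.
scale = max(0, 1 - 1.14/7.9033) = 0.8558
Step 3: prox(x) = [-2.6659, -6.2158]
||prox(x)|| = 6.7633
Step 4: Proximal objective.
0.5*||prox-x||^2 = 0.6498
lambda*||prox|| = 7.7102
Total = 8.36


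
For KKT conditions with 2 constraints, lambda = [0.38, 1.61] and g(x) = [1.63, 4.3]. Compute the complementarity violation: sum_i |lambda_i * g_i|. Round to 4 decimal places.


KKT complementary slackness check:
lambda_1 * g_1 = 0.38 * 1.63 = 0.6194
lambda_2 * g_2 = 1.61 * 4.3 = 6.923
Total violation = 0.6194 + 6.923 = 7.5424


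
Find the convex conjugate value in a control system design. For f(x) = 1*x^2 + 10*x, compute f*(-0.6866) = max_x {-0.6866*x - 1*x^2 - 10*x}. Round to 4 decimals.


f*(y) = sup_x {y*x - a*x^2 - b*x} = sup_x {(y-b)*x - a*x^2}
FOC: (y - b) - 2a*x = 0 => x* = (y - b)/(2a)
x* = (-0.6866 - 10)/(2*1) = -5.3433
f*(-0.6866) = (y-b)^2/(4a) = (-0.6866 - 10)^2/(4*1)
= 114.2034/4 = 28.5509


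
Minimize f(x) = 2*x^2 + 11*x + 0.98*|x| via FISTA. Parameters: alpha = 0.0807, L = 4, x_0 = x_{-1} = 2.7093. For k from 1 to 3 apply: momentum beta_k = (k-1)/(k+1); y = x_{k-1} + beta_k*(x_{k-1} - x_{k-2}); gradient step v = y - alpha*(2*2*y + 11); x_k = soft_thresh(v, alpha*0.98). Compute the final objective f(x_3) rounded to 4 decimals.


FISTA on f(x) = 2*x^2 + 11*x + 0.98*|x|
L = 4, alpha = 0.0807
Iteration 1: beta = 0.0, y = 2.7093 + 0.0*(2.7093 - 2.7093) = 2.7093
  grad(y) = 21.8372, v = y - alpha*grad = 0.947
  prox(v) = soft_thresh(0.947, 0.0791) = 0.868
Iteration 2: beta = 0.3333, y = 0.868 + 0.3333*(0.868 - 2.7093) = 0.2542
  grad(y) = 12.0167, v = y - alpha*grad = -0.7156
  prox(v) = soft_thresh(-0.7156, 0.0791) = -0.6365
Iteration 3: beta = 0.5, y = -0.6365 + 0.5*(-0.6365 - 0.868) = -1.3887
  grad(y) = 5.4452, v = y - alpha*grad = -1.8281
  prox(v) = soft_thresh(-1.8281, 0.0791) = -1.749
f(x_3) = 2*(-1.749)^2 + 11*(-1.749) + 0.98*|-1.749| = -11.4071


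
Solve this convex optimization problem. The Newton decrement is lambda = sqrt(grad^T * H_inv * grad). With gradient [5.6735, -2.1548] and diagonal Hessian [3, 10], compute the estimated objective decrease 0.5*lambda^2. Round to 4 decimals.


Step 1: H is diagonal, so H^(-1) * g = [1.8912, -0.2155].
Step 2: g^T H^(-1) g = sum_i g_i^2 / H_ii
  = (5.6735)^2/3 + (-2.1548)^2/10
  = 10.7295 + 0.4643 = 11.1939
Step 3: Objective decrease = 0.5 * g^T H^(-1) g = 5.5969


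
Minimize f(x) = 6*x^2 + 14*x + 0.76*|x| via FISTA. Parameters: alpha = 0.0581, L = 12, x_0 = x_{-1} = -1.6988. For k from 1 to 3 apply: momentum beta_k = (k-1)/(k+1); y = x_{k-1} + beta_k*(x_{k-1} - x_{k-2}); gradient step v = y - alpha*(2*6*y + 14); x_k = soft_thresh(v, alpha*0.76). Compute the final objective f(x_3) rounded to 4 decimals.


FISTA on f(x) = 6*x^2 + 14*x + 0.76*|x|
L = 12, alpha = 0.0581
Iteration 1: beta = 0.0, y = -1.6988 + 0.0*(-1.6988 + 1.6988) = -1.6988
  grad(y) = -6.3856, v = y - alpha*grad = -1.3278
  prox(v) = soft_thresh(-1.3278, 0.0442) = -1.2836
Iteration 2: beta = 0.3333, y = -1.2836 + 0.3333*(-1.2836 + 1.6988) = -1.1453
  grad(y) = 0.2569, v = y - alpha*grad = -1.1602
  prox(v) = soft_thresh(-1.1602, 0.0442) = -1.116
Iteration 3: beta = 0.5, y = -1.116 + 0.5*(-1.116 + 1.2836) = -1.0322
  grad(y) = 1.6134, v = y - alpha*grad = -1.126
  prox(v) = soft_thresh(-1.126, 0.0442) = -1.0818
f(x_3) = 6*(-1.0818)^2 + 14*(-1.0818) + 0.76*|-1.0818| = -7.3013


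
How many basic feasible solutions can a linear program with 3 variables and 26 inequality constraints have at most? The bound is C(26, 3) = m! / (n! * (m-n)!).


Each vertex corresponds to some choice of n active constraints out of m, so the number of vertices is at most C(m, n) = m! / (n!(m-n)!).
m = 26, n = 3
Numerator: 26 * 25 * 24
Denominator: 3! = 6
C(26, 3) = 2600


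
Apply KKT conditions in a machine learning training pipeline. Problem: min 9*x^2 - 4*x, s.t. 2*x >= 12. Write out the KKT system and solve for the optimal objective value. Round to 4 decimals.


Step 1: Try lambda = 0 (constraint inactive).
x_unc = 4/(2*9) = 0.2222
Check: 2*0.2222 = 0.4444 < 12 -- violated!
Step 2: Constraint must be active: 2*x = 12
x* = 12/2 = 6.0
lambda = (2*9*6.0 - 4)/2 = 52.0
Step 3: Compute optimal value.
f(x*) = 9*6.0^2 - 4*6.0 = 300.0


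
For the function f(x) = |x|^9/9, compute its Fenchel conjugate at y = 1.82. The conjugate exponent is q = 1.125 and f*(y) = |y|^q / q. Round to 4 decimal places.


The conjugate exponent q satisfies 1/p + 1/q = 1.
p = 9, so q = 9/(9 - 1) = 1.125
|y|^q = 1.82^1.125 = 1.9615
f*(1.82) = 1.9615 / 1.125 = 1.7435


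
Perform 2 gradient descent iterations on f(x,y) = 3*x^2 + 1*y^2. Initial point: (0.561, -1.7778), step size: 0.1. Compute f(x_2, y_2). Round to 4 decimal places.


Gradient descent on f(x,y) = 3*x^2 + 1*y^2.
Starting point: (0.561, -1.7778), alpha = 0.1
Step 1: grad_x = 2*3*0.561 = 3.366, grad_y = 2*1*-1.7778 = -3.5556
  x_1 = 0.561 - 0.1*3.366 = 0.2244
  y_1 = -1.7778 - 0.1*-3.5556 = -1.4222
Step 2: grad_x = 2*3*0.2244 = 1.3464, grad_y = 2*1*-1.4222 = -2.8445
  x_2 = 0.2244 - 0.1*1.3464 = 0.0898
  y_2 = -1.4222 - 0.1*-2.8445 = -1.1378
f(0.0898, -1.1378) = 3*0.0898^2 + 1*(-1.1378)^2 = 1.3187


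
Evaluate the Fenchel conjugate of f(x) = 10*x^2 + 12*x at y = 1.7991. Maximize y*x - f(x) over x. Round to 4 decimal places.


f*(y) = sup_x {y*x - a*x^2 - b*x} = sup_x {(y-b)*x - a*x^2}
FOC: (y - b) - 2a*x = 0 => x* = (y - b)/(2a)
x* = (1.7991 - 12)/(2*10) = -0.51
f*(1.7991) = (y-b)^2/(4a) = (1.7991 - 12)^2/(4*10)
= 104.0584/40 = 2.6015


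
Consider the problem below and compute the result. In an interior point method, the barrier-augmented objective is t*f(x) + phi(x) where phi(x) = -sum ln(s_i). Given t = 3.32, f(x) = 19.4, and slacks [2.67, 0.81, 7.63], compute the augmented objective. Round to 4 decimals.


Step 1: Compute log-barrier.
ln values: [0.9821, -0.2107, 2.0321]
phi = -(0.9821 - 0.2107 + 2.0321) = -2.8034
Step 2: Compute augmented objective.
t*f(x) = 3.32*19.4 = 64.408
Total = 64.408 - 2.8034 = 61.6046


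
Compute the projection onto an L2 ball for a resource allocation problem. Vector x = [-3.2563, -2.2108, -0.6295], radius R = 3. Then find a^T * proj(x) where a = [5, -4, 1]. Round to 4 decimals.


Step 1: Compute ||x|| (intermediates to 6 decimals).
||x|| = sqrt((-3.2563)^2 + (-2.2108)^2 + (-0.6295)^2) = 3.9859
Step 2: Project.
Since ||x|| > R, scale = R/||x|| = 3/3.9859 = 0.752653, proj(x) = scale * x
proj(x) = [-2.450864, -1.663965, -0.473795]
Step 3: Dot product.
a^T * proj(x) = 5*(-2.450864) - 4*(-1.663965) + 1*(-0.473795) = -6.0723


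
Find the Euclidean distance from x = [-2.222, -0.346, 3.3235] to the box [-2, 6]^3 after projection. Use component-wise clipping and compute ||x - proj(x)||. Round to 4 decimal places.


Project each component onto [-2, 6].
clip(-2.222) = -2.0, clip(-0.346) = -0.346, clip(3.3235) = 3.3235
Projection = [-2.0, -0.346, 3.3235]
Squared diffs: [0.0493, 0.0, 0.0]
Distance = sqrt(0.0493) = 0.222


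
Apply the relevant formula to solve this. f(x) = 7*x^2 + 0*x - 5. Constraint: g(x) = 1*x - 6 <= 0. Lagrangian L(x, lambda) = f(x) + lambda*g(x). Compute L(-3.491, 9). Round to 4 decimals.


Step 1: Evaluate f(x).
f(-3.491) = 7*(-3.491)^2 + 0*(-3.491) - 5 = 80.3096
Step 2: Evaluate g(x).
g(-3.491) = 1*-3.491 - 6 = -9.491
Step 3: Compute Lagrangian.
L = 80.3096 + 9*-9.491 = -5.1094


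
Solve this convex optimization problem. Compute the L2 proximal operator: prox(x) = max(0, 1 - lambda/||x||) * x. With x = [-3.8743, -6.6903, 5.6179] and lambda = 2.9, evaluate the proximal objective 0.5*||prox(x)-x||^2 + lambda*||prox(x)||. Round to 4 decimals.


Step 1: Compute ||x||.
||x|| = 9.5567
Step 2: Compute scaling factor.
scale = max(0, 1 - 2.9/9.5567) = 0.6965
Step 3: prox(x) = [-2.6986, -4.6601, 3.9131]
||prox(x)|| = 6.6567
Step 4: Proximal objective.
0.5*||prox-x||^2 = 4.205
lambda*||prox|| = 19.3044
Total = 23.5095


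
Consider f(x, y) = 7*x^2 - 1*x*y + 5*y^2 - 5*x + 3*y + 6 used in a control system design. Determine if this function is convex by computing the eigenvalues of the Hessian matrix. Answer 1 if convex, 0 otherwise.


The Hessian of f(x,y) = 7*x^2 - 1*x*y + 5*y^2 - 5*x + 3*y + 6 is:
H = [[14, -1], [-1, 10]]
Trace = 14 + 10 = 24
Determinant = 14*10 - (-1)^2 = 139
Discriminant = (24)^2 - 4*139 = 20.0
Eigenvalues: lambda_1 = 9.7639, lambda_2 = 14.2361
The function is convex.

1


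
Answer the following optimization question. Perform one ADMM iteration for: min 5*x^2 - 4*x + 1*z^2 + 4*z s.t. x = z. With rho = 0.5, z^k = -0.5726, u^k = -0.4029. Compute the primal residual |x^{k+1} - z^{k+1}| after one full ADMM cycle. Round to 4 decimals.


ADMM iteration with rho = 0.5, z^k = -0.5726, u^k = -0.4029
Step 1: x-update.
Minimize 5*x^2 - 4*x + (0.5/2)*(x + 0.5726 - 0.4029)^2
FOC: (2*5 + 0.5)*x = 4 + 0.5*(-0.5726 + 0.4029)
x^{k+1} = 0.3729
Step 2: z-update.
Minimize 1*z^2 + 4*z + (0.5/2)*(0.3729 - z - 0.4029)^2
FOC: (2*1 + 0.5)*z = -4 + 0.5*(0.3729 - 0.4029)
z^{k+1} = -1.606
Step 3: u-update.
u^{k+1} = -0.4029 + 0.3729 + 1.606 = 1.576
Step 4: Primal residual = |0.3729 + 1.606| = 1.9789


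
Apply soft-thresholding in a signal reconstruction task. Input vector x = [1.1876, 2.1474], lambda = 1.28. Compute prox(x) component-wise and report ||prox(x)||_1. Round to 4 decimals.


Soft-thresholding with lambda = 1.28:
prox(1.1876) = sign(1.1876)*max(|1.1876| - 1.28, 0) = 0.0
prox(2.1474) = sign(2.1474)*max(|2.1474| - 1.28, 0) = 0.8674
prox(x) = [0.0, 0.8674]
||prox(x)||_1 = 0.0 + 0.8674 = 0.8674


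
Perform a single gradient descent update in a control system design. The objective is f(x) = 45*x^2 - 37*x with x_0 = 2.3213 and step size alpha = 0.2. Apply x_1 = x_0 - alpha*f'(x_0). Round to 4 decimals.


We compute the gradient at x_0 and apply the update.
f'(x) = 90*x - 37
f'(2.3213) = 90*2.3213 - 37 = 171.917
x_1 = 2.3213 - 0.2*171.917 = -32.0621


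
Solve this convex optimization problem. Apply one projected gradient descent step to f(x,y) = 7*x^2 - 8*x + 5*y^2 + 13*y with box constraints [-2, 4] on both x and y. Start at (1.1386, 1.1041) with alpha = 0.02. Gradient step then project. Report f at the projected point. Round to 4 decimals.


Step 1: Compute gradient at (1.1386, 1.1041).
grad_x = 2*7*1.1386 - 8 = 7.9404
grad_y = 2*5*1.1041 + 13 = 24.041
Step 2: Gradient step.
x_raw = 1.1386 - 0.02*7.9404 = 0.9798
y_raw = 1.1041 - 0.02*24.041 = 0.6233
Step 3: Project onto [-2, 4].
x_proj = clip(0.9798) = 0.9798
y_proj = clip(0.6233) = 0.6233
Step 4: Evaluate f.
f(0.9798, 0.6233) = 8.9266


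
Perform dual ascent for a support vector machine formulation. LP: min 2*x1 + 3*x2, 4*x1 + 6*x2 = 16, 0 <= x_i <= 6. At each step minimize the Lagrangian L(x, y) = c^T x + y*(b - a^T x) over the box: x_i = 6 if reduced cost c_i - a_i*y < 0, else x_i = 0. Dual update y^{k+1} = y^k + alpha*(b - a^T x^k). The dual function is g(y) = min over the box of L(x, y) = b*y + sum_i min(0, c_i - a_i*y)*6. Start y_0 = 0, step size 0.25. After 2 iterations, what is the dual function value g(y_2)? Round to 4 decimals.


Dual ascent for LP: min 2*x1 + 3*x2, 4*x1 + 6*x2 = 16, 0 <= x_i <= 6
Step 1: y^k = 0.0, reduced costs: (2.0, 3.0)
  x^k = (0.0, 0.0), subgradient = b - a^T x = 16.0
  y^{k+1} = 0.0 + 0.25*16.0 = 4.0
Step 2: y^k = 4.0, reduced costs: (-14.0, -21.0)
  x^k = (6.0, 6.0), subgradient = b - a^T x = -44.0
  y^{k+1} = 4.0 + 0.25*-44.0 = -7.0
Dual objective at y_2 = -7.0: reduced costs (30.0, 45.0), box minimizer x = (0.0, 0.0)
g(y_2) = b*y + (c1 - a1*y)*x1 + (c2 - a2*y)*x2 = 16*(-7.0) + 30.0*0.0 + 45.0*0.0 = -112.0 + 0.0 + 0.0 = -112.0


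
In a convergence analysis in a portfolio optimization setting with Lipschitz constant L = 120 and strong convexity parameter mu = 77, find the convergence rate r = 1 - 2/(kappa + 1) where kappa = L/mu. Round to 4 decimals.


Step 1: Compute the condition number.
kappa = L/mu = 120/77 = 1.5584
Step 2: Compute the convergence rate.
r = 1 - 2/(kappa + 1) = 1 - 2*mu/(L + mu) = (L - mu)/(L + mu) = 43/197 = 0.2183


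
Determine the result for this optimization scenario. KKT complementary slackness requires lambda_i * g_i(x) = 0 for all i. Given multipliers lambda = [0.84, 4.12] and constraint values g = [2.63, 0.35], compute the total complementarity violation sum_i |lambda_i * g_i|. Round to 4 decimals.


KKT complementary slackness check:
lambda_1 * g_1 = 0.84 * 2.63 = 2.2092
lambda_2 * g_2 = 4.12 * 0.35 = 1.442
Total violation = 2.2092 + 1.442 = 3.6512


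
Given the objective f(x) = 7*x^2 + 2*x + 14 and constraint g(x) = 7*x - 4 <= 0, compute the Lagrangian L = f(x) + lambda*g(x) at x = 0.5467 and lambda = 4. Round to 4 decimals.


Step 1: Evaluate f(x).
f(0.5467) = 7*0.5467^2 + 2*0.5467 + 14 = 17.1856
Step 2: Evaluate g(x).
g(0.5467) = 7*0.5467 - 4 = -0.1731
Step 3: Compute Lagrangian.
L = 17.1856 + 4*-0.1731 = 16.4932


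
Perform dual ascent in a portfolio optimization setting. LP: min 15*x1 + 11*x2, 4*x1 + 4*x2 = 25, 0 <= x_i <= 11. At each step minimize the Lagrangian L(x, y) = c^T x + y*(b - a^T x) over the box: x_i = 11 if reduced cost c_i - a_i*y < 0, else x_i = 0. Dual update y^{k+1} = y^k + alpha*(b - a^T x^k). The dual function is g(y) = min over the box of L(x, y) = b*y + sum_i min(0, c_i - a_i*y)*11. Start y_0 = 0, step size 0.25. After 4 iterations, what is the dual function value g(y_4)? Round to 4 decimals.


Dual ascent for LP: min 15*x1 + 11*x2, 4*x1 + 4*x2 = 25, 0 <= x_i <= 11
Step 1: y^k = 0.0, reduced costs: (15.0, 11.0)
  x^k = (0.0, 0.0), subgradient = b - a^T x = 25.0
  y^{k+1} = 0.0 + 0.25*25.0 = 6.25
Step 2: y^k = 6.25, reduced costs: (-10.0, -14.0)
  x^k = (11.0, 11.0), subgradient = b - a^T x = -63.0
  y^{k+1} = 6.25 + 0.25*-63.0 = -9.5
Step 3: y^k = -9.5, reduced costs: (53.0, 49.0)
  x^k = (0.0, 0.0), subgradient = b - a^T x = 25.0
  y^{k+1} = -9.5 + 0.25*25.0 = -3.25
Step 4: y^k = -3.25, reduced costs: (28.0, 24.0)
  x^k = (0.0, 0.0), subgradient = b - a^T x = 25.0
  y^{k+1} = -3.25 + 0.25*25.0 = 3.0
Dual objective at y_4 = 3.0: reduced costs (3.0, -1.0), box minimizer x = (0.0, 11.0)
g(y_4) = b*y + (c1 - a1*y)*x1 + (c2 - a2*y)*x2 = 25*3.0 + 3.0*0.0 + (-1.0)*11.0 = 75.0 + 0.0 - 11.0 = 64.0


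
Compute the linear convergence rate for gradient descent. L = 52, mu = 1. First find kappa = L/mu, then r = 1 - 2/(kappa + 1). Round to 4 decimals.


Step 1: Compute the condition number.
kappa = L/mu = 52/1 = 52.0
Step 2: Compute the convergence rate.
r = 1 - 2/(kappa + 1) = 1 - 2*mu/(L + mu) = (L - mu)/(L + mu) = 51/53 = 0.9623


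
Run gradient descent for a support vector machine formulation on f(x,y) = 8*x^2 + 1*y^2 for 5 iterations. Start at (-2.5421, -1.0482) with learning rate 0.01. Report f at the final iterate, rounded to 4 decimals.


Gradient descent on f(x,y) = 8*x^2 + 1*y^2.
Starting point: (-2.5421, -1.0482), alpha = 0.01
Step 1: grad_x = 2*8*-2.5421 = -40.6736, grad_y = 2*1*-1.0482 = -2.0964
  x_1 = -2.5421 - 0.01*-40.6736 = -2.1354
  y_1 = -1.0482 - 0.01*-2.0964 = -1.0272
Step 2: grad_x = 2*8*-2.1354 = -34.1658, grad_y = 2*1*-1.0272 = -2.0545
  x_2 = -2.1354 - 0.01*-34.1658 = -1.7937
  y_2 = -1.0272 - 0.01*-2.0545 = -1.0067
Step 3: grad_x = 2*8*-1.7937 = -28.6993, grad_y = 2*1*-1.0067 = -2.0134
  x_3 = -1.7937 - 0.01*-28.6993 = -1.5067
  y_3 = -1.0067 - 0.01*-2.0134 = -0.9866
Step 4: grad_x = 2*8*-1.5067 = -24.1074, grad_y = 2*1*-0.9866 = -1.9731
  x_4 = -1.5067 - 0.01*-24.1074 = -1.2656
  y_4 = -0.9866 - 0.01*-1.9731 = -0.9668
Step 5: grad_x = 2*8*-1.2656 = -20.2502, grad_y = 2*1*-0.9668 = -1.9337
  x_5 = -1.2656 - 0.01*-20.2502 = -1.0631
  y_5 = -0.9668 - 0.01*-1.9337 = -0.9475
f(-1.0631, -0.9475) = 8*(-1.0631)^2 + 1*(-0.9475)^2 = 9.9398


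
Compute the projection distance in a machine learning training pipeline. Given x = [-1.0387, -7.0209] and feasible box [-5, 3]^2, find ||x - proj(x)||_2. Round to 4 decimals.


Project each component onto [-5, 3].
clip(-1.0387) = -1.0387, clip(-7.0209) = -5.0
Projection = [-1.0387, -5.0]
Squared diffs: [0.0, 4.084]
Distance = sqrt(4.084) = 2.0209


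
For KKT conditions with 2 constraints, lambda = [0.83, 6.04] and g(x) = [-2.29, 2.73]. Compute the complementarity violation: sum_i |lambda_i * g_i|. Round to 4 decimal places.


KKT complementary slackness check:
lambda_1 * g_1 = 0.83 * -2.29 = -1.9007
lambda_2 * g_2 = 6.04 * 2.73 = 16.4892
Total violation = 1.9007 + 16.4892 = 18.3899


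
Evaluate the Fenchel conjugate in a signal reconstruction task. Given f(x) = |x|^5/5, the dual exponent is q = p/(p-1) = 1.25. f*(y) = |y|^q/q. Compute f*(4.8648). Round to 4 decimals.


The conjugate exponent q satisfies 1/p + 1/q = 1.
p = 5, so q = 5/(5 - 1) = 1.25
|y|^q = 4.8648^1.25 = 7.2249
f*(4.8648) = 7.2249 / 1.25 = 5.7799


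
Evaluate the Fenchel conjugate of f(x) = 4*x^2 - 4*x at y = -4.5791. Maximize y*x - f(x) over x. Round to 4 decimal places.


f*(y) = sup_x {y*x - a*x^2 - b*x} = sup_x {(y-b)*x - a*x^2}
FOC: (y - b) - 2a*x = 0 => x* = (y - b)/(2a)
x* = (-4.5791 + 4)/(2*4) = -0.0724
f*(-4.5791) = (y-b)^2/(4a) = (-4.5791 + 4)^2/(4*4)
= 0.3354/16 = 0.021


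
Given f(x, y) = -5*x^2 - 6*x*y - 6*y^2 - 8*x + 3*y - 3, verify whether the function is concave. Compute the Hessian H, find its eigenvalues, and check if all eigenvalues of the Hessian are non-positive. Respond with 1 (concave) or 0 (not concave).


The Hessian of f(x,y) = -5*x^2 - 6*x*y - 6*y^2 - 8*x + 3*y - 3 is:
H = [[-10, -6], [-6, -12]]
Trace = -10 - 12 = -22
Determinant = -10*-12 - (-6)^2 = 84
Discriminant = (-22)^2 - 4*84 = 148.0
Eigenvalues: lambda_1 = -17.0828, lambda_2 = -4.9172
The function is concave.

1


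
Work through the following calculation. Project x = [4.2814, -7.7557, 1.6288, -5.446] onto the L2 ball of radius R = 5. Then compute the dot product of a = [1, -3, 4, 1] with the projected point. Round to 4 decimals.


Step 1: Compute ||x|| (intermediates to 6 decimals).
||x|| = sqrt(4.2814^2 + (-7.7557)^2 + 1.6288^2 + (-5.446)^2) = 10.525834
Step 2: Project.
Since ||x|| > R, scale = R/||x|| = 5/10.525834 = 0.475022, proj(x) = scale * x
proj(x) = [2.033759, -3.684128, 0.773716, -2.58697]
Step 3: Dot product.
a^T * proj(x) = 1*2.033759 - 3*(-3.684128) + 4*0.773716 + 1*(-2.58697) = 13.594


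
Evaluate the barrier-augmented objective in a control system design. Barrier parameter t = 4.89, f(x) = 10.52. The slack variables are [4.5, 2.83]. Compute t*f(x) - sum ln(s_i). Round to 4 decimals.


Step 1: Compute log-barrier.
ln values: [1.5041, 1.0403]
phi = -(1.5041 + 1.0403) = -2.5444
Step 2: Compute augmented objective.
t*f(x) = 4.89*10.52 = 51.4428
Total = 51.4428 - 2.5444 = 48.8984


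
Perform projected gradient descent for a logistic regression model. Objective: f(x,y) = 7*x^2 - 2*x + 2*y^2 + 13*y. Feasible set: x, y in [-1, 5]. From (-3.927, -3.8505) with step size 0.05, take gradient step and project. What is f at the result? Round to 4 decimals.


Step 1: Compute gradient at (-3.927, -3.8505).
grad_x = 2*7*-3.927 - 2 = -56.978
grad_y = 2*2*-3.8505 + 13 = -2.402
Step 2: Gradient step.
x_raw = -3.927 - 0.05*-56.978 = -1.0781
y_raw = -3.8505 - 0.05*-2.402 = -3.7304
Step 3: Project onto [-1, 5].
x_proj = clip(-1.0781) = -1.0
y_proj = clip(-3.7304) = -1.0
Step 4: Evaluate f.
f(-1.0, -1.0) = -2.0


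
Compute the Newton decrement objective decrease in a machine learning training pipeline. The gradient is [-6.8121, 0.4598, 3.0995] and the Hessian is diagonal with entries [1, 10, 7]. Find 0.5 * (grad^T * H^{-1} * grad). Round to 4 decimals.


Step 1: H is diagonal, so H^(-1) * g = [-6.8121, 0.046, 0.4428].
Step 2: g^T H^(-1) g = sum_i g_i^2 / H_ii
  = (-6.8121)^2/1 + (0.4598)^2/10 + (3.0995)^2/7
  = 46.4047 + 0.0211 + 1.3724 = 47.7983
Step 3: Objective decrease = 0.5 * g^T H^(-1) g = 23.8991


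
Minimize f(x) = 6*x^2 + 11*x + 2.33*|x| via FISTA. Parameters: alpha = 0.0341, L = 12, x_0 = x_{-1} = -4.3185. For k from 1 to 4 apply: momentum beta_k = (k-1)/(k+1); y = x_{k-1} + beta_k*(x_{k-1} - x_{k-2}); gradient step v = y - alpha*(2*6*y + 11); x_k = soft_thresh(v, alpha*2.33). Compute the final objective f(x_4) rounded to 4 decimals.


FISTA on f(x) = 6*x^2 + 11*x + 2.33*|x|
L = 12, alpha = 0.0341
Iteration 1: beta = 0.0, y = -4.3185 + 0.0*(-4.3185 + 4.3185) = -4.3185
  grad(y) = -40.822, v = y - alpha*grad = -2.9265
  prox(v) = soft_thresh(-2.9265, 0.0795) = -2.847
Iteration 2: beta = 0.3333, y = -2.847 + 0.3333*(-2.847 + 4.3185) = -2.3565
  grad(y) = -17.2783, v = y - alpha*grad = -1.7673
  prox(v) = soft_thresh(-1.7673, 0.0795) = -1.6879
Iteration 3: beta = 0.5, y = -1.6879 + 0.5*(-1.6879 + 2.847) = -1.1083
  grad(y) = -2.2997, v = y - alpha*grad = -1.0299
  prox(v) = soft_thresh(-1.0299, 0.0795) = -0.9504
Iteration 4: beta = 0.6, y = -0.9504 + 0.6*(-0.9504 + 1.6879) = -0.508
  grad(y) = 4.9043, v = y - alpha*grad = -0.6752
  prox(v) = soft_thresh(-0.6752, 0.0795) = -0.5958
f(x_4) = 6*(-0.5958)^2 + 11*(-0.5958) + 2.33*|-0.5958| = -3.0357


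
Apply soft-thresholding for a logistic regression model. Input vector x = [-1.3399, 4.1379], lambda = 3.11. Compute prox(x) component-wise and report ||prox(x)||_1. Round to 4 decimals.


Soft-thresholding with lambda = 3.11:
prox(-1.3399) = sign(-1.3399)*max(|-1.3399| - 3.11, 0) = 0.0
prox(4.1379) = sign(4.1379)*max(|4.1379| - 3.11, 0) = 1.0279
prox(x) = [0.0, 1.0279]
||prox(x)||_1 = 0.0 + 1.0279 = 1.0279


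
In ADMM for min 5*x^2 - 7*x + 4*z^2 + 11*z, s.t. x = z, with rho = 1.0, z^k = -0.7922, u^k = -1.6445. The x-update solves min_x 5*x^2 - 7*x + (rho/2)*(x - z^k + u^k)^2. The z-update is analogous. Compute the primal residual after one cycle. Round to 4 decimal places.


ADMM iteration with rho = 1.0, z^k = -0.7922, u^k = -1.6445
Step 1: x-update.
Minimize 5*x^2 - 7*x + (1.0/2)*(x + 0.7922 - 1.6445)^2
FOC: (2*5 + 1.0)*x = 7 + 1.0*(-0.7922 + 1.6445)
x^{k+1} = 0.7138
Step 2: z-update.
Minimize 4*z^2 + 11*z + (1.0/2)*(0.7138 - z - 1.6445)^2
FOC: (2*4 + 1.0)*z = -11 + 1.0*(0.7138 - 1.6445)
z^{k+1} = -1.3256
Step 3: u-update.
u^{k+1} = -1.6445 + 0.7138 + 1.3256 = 0.395
Step 4: Primal residual = |0.7138 + 1.3256| = 2.0395


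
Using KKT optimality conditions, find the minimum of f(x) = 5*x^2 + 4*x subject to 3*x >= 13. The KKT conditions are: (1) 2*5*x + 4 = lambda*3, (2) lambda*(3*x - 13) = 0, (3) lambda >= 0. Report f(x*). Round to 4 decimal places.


Step 1: Try lambda = 0 (constraint inactive).
x_unc = -4/(2*5) = -0.4
Check: 3*-0.4 = -1.2 < 13 -- violated!
Step 2: Constraint must be active: 3*x = 13
x* = 13/3 = 4.3333 (rounded; the exact value 13/3 is used below)
lambda = (2*5*(13/3) + 4)/3 = 15.7778
Step 3: Compute optimal value.
f(x*) = 5*(13/3)^2 + 4*(13/3) = 111.2222


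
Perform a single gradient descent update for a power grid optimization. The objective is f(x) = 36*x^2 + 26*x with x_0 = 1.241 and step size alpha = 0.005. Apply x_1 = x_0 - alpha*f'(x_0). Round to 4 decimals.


We compute the gradient at x_0 and apply the update.
f'(x) = 72*x + 26
f'(1.241) = 72*1.241 + 26 = 115.352
x_1 = 1.241 - 0.005*115.352 = 0.6642


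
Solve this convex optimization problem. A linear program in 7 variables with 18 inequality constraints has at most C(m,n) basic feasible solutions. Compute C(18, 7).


Each vertex corresponds to some choice of n active constraints out of m, so the number of vertices is at most C(m, n) = m! / (n!(m-n)!).
m = 18, n = 7
Numerator: 18 * 17 * 16 * 15 * 14 * 13 * 12
Denominator: 7! = 5040
C(18, 7) = 31824


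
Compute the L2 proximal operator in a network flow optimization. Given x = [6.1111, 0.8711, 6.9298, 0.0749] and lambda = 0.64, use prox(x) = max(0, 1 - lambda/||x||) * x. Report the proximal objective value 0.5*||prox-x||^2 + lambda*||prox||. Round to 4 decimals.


Step 1: Compute ||x||.
||x|| = 9.2807
Step 2: Compute scaling factor.
scale = max(0, 1 - 0.64/9.2807) = 0.931
Step 3: prox(x) = [5.6897, 0.811, 6.4519, 0.0697]
||prox(x)|| = 8.6407
Step 4: Proximal objective.
0.5*||prox-x||^2 = 0.2048
lambda*||prox|| = 5.53
Total = 5.7349


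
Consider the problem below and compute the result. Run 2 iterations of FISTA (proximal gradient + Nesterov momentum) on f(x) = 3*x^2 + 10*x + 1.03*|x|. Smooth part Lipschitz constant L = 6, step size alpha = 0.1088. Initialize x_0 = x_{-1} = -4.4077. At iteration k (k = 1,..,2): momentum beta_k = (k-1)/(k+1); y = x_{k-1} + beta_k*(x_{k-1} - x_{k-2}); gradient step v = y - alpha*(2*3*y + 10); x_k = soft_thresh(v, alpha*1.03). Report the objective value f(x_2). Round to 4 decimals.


FISTA on f(x) = 3*x^2 + 10*x + 1.03*|x|
L = 6, alpha = 0.1088
Iteration 1: beta = 0.0, y = -4.4077 + 0.0*(-4.4077 + 4.4077) = -4.4077
  grad(y) = -16.4462, v = y - alpha*grad = -2.6184
  prox(v) = soft_thresh(-2.6184, 0.1121) = -2.5063
Iteration 2: beta = 0.3333, y = -2.5063 + 0.3333*(-2.5063 + 4.4077) = -1.8725
  grad(y) = -1.2349, v = y - alpha*grad = -1.7381
  prox(v) = soft_thresh(-1.7381, 0.1121) = -1.6261
f(x_2) = 3*(-1.6261)^2 + 10*(-1.6261) + 1.03*|-1.6261| = -6.6535


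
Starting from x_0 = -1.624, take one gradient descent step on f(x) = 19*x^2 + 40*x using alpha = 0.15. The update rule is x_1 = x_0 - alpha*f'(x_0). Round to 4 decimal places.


We compute the gradient at x_0 and apply the update.
f'(x) = 38*x + 40
f'(-1.624) = 38*-1.624 + 40 = -21.712
x_1 = -1.624 - 0.15*-21.712 = 1.6328


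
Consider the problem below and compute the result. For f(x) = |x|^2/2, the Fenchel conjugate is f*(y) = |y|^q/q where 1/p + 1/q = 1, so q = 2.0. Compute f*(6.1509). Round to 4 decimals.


The conjugate exponent q satisfies 1/p + 1/q = 1.
p = 2, so q = 2/(2 - 1) = 2.0
|y|^q = 6.1509^2.0 = 37.8336
f*(6.1509) = 37.8336 / 2.0 = 18.9168


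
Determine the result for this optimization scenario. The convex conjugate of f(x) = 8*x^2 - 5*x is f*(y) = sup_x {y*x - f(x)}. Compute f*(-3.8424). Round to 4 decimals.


f*(y) = sup_x {y*x - a*x^2 - b*x} = sup_x {(y-b)*x - a*x^2}
FOC: (y - b) - 2a*x = 0 => x* = (y - b)/(2a)
x* = (-3.8424 + 5)/(2*8) = 0.0724
f*(-3.8424) = (y-b)^2/(4a) = (-3.8424 + 5)^2/(4*8)
= 1.34/32 = 0.0419


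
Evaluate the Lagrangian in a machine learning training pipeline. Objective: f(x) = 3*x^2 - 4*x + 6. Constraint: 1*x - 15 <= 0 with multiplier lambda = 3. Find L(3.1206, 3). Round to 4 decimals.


Step 1: Evaluate f(x).
f(3.1206) = 3*3.1206^2 - 4*3.1206 + 6 = 22.732
Step 2: Evaluate g(x).
g(3.1206) = 1*3.1206 - 15 = -11.8794
Step 3: Compute Lagrangian.
L = 22.732 + 3*-11.8794 = -12.9062


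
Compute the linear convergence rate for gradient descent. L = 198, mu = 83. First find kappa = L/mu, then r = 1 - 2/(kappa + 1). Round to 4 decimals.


Step 1: Compute the condition number.
kappa = L/mu = 198/83 = 2.3855
Step 2: Compute the convergence rate.
r = 1 - 2/(kappa + 1) = 1 - 2*mu/(L + mu) = (L - mu)/(L + mu) = 115/281 = 0.4093


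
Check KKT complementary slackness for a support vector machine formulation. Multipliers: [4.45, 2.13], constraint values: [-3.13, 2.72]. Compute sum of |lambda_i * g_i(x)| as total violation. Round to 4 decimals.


KKT complementary slackness check:
lambda_1 * g_1 = 4.45 * -3.13 = -13.9285
lambda_2 * g_2 = 2.13 * 2.72 = 5.7936
Total violation = 13.9285 + 5.7936 = 19.7221


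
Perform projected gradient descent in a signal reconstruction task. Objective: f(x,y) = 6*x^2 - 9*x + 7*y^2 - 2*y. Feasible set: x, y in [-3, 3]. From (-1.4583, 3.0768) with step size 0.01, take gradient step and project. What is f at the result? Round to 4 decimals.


Step 1: Compute gradient at (-1.4583, 3.0768).
grad_x = 2*6*-1.4583 - 9 = -26.4996
grad_y = 2*7*3.0768 - 2 = 41.0752
Step 2: Gradient step.
x_raw = -1.4583 - 0.01*-26.4996 = -1.1933
y_raw = 3.0768 - 0.01*41.0752 = 2.666
Step 3: Project onto [-3, 3].
x_proj = clip(-1.1933) = -1.1933
y_proj = clip(2.666) = 2.666
Step 4: Evaluate f.
f(-1.1933, 2.666) = 63.7062


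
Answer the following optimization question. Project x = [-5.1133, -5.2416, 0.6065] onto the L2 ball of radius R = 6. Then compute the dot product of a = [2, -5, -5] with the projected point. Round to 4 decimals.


Step 1: Compute ||x|| (intermediates to 6 decimals).
||x|| = sqrt((-5.1133)^2 + (-5.2416)^2 + 0.6065^2) = 7.347656
Step 2: Project.
Since ||x|| > R, scale = R/||x|| = 6/7.347656 = 0.816587, proj(x) = scale * x
proj(x) = [-4.175454, -4.280222, 0.49526]
Step 3: Dot product.
a^T * proj(x) = 2*(-4.175454) - 5*(-4.280222) - 5*0.49526 = 10.5739


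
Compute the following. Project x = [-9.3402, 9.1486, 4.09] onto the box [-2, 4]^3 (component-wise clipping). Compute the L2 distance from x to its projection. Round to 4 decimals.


Project each component onto [-2, 4].
clip(-9.3402) = -2.0, clip(9.1486) = 4.0, clip(4.09) = 4.0
Projection = [-2.0, 4.0, 4.0]
Squared diffs: [53.8785, 26.5081, 0.0081]
Distance = sqrt(80.3947) = 8.9663


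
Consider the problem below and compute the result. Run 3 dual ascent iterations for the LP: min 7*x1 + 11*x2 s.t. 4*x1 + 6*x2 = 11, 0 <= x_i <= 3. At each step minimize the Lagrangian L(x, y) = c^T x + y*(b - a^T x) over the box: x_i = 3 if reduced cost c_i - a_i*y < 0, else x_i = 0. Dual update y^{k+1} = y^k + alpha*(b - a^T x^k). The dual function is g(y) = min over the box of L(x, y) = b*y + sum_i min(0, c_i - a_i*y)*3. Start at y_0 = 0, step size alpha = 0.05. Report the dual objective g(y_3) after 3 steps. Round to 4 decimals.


Dual ascent for LP: min 7*x1 + 11*x2, 4*x1 + 6*x2 = 11, 0 <= x_i <= 3
Step 1: y^k = 0.0, reduced costs: (7.0, 11.0)
  x^k = (0.0, 0.0), subgradient = b - a^T x = 11.0
  y^{k+1} = 0.0 + 0.05*11.0 = 0.55
Step 2: y^k = 0.55, reduced costs: (4.8, 7.7)
  x^k = (0.0, 0.0), subgradient = b - a^T x = 11.0
  y^{k+1} = 0.55 + 0.05*11.0 = 1.1
Step 3: y^k = 1.1, reduced costs: (2.6, 4.4)
  x^k = (0.0, 0.0), subgradient = b - a^T x = 11.0
  y^{k+1} = 1.1 + 0.05*11.0 = 1.65
Dual objective at y_3 = 1.65: reduced costs (0.4, 1.1), box minimizer x = (0.0, 0.0)
g(y_3) = b*y + (c1 - a1*y)*x1 + (c2 - a2*y)*x2 = 11*1.65 + 0.4*0.0 + 1.1*0.0 = 18.15 + 0.0 + 0.0 = 18.15


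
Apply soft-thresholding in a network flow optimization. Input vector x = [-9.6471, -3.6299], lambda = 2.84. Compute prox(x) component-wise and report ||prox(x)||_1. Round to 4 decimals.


Soft-thresholding with lambda = 2.84:
prox(-9.6471) = sign(-9.6471)*max(|-9.6471| - 2.84, 0) = -6.8071
prox(-3.6299) = sign(-3.6299)*max(|-3.6299| - 2.84, 0) = -0.7899
prox(x) = [-6.8071, -0.7899]
||prox(x)||_1 = 6.8071 + 0.7899 = 7.597


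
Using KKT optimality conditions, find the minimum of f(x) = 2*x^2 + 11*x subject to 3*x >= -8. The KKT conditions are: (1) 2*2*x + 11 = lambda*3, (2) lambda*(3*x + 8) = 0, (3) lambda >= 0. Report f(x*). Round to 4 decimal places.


Step 1: Try lambda = 0 (constraint inactive).
x_unc = -11/(2*2) = -2.75
Check: 3*-2.75 = -8.25 < -8 -- violated!
Step 2: Constraint must be active: 3*x = -8
x* = -8/3 = -2.6667 (rounded; the exact value -8/3 is used below)
lambda = (2*2*(-8/3) + 11)/3 = 0.1111
Step 3: Compute optimal value.
f(x*) = 2*(-8/3)^2 + 11*(-8/3) = -15.1111


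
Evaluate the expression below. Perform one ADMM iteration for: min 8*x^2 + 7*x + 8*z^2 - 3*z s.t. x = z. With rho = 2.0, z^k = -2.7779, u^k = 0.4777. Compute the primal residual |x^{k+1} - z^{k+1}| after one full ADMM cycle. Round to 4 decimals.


ADMM iteration with rho = 2.0, z^k = -2.7779, u^k = 0.4777
Step 1: x-update.
Minimize 8*x^2 + 7*x + (2.0/2)*(x + 2.7779 + 0.4777)^2
FOC: (2*8 + 2.0)*x = -7 + 2.0*(-2.7779 - 0.4777)
x^{k+1} = -0.7506
Step 2: z-update.
Minimize 8*z^2 - 3*z + (2.0/2)*(-0.7506 - z + 0.4777)^2
FOC: (2*8 + 2.0)*z = 3 + 2.0*(-0.7506 + 0.4777)
z^{k+1} = 0.1363
Step 3: u-update.
u^{k+1} = 0.4777 - 0.7506 - 0.1363 = -0.4093
Step 4: Primal residual = |-0.7506 - 0.1363| = 0.887


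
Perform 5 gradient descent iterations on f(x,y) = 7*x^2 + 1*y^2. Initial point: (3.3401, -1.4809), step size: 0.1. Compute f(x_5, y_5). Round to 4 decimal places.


Gradient descent on f(x,y) = 7*x^2 + 1*y^2.
Starting point: (3.3401, -1.4809), alpha = 0.1
Step 1: grad_x = 2*7*3.3401 = 46.7614, grad_y = 2*1*-1.4809 = -2.9618
  x_1 = 3.3401 - 0.1*46.7614 = -1.336
  y_1 = -1.4809 - 0.1*-2.9618 = -1.1847
Step 2: grad_x = 2*7*-1.336 = -18.7046, grad_y = 2*1*-1.1847 = -2.3694
  x_2 = -1.336 - 0.1*-18.7046 = 0.5344
  y_2 = -1.1847 - 0.1*-2.3694 = -0.9478
Step 3: grad_x = 2*7*0.5344 = 7.4818, grad_y = 2*1*-0.9478 = -1.8956
  x_3 = 0.5344 - 0.1*7.4818 = -0.2138
  y_3 = -0.9478 - 0.1*-1.8956 = -0.7582
Step 4: grad_x = 2*7*-0.2138 = -2.9927, grad_y = 2*1*-0.7582 = -1.5164
  x_4 = -0.2138 - 0.1*-2.9927 = 0.0855
  y_4 = -0.7582 - 0.1*-1.5164 = -0.6066
Step 5: grad_x = 2*7*0.0855 = 1.1971, grad_y = 2*1*-0.6066 = -1.2132
  x_5 = 0.0855 - 0.1*1.1971 = -0.0342
  y_5 = -0.6066 - 0.1*-1.2132 = -0.4853
f(-0.0342, -0.4853) = 7*(-0.0342)^2 + 1*(-0.4853)^2 = 0.2437


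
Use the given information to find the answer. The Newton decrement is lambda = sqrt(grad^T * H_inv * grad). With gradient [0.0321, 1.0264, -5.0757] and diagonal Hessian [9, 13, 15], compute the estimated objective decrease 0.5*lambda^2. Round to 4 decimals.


Step 1: H is diagonal, so H^(-1) * g = [0.0036, 0.079, -0.3384].
Step 2: g^T H^(-1) g = sum_i g_i^2 / H_ii
  = (0.0321)^2/9 + (1.0264)^2/13 + (-5.0757)^2/15
  = 0.0001 + 0.081 + 1.7175 = 1.7987
Step 3: Objective decrease = 0.5 * g^T H^(-1) g = 0.8993


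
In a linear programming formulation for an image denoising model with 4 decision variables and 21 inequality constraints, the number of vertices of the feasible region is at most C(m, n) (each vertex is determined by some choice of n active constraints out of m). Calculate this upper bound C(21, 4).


Each vertex corresponds to some choice of n active constraints out of m, so the number of vertices is at most C(m, n) = m! / (n!(m-n)!).
m = 21, n = 4
Numerator: 21 * 20 * 19 * 18
Denominator: 4! = 24
C(21, 4) = 5985


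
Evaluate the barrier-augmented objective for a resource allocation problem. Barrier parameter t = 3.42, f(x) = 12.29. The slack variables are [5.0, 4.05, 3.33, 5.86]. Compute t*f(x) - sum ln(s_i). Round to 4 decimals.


Step 1: Compute log-barrier.
ln values: [1.6094, 1.3987, 1.203, 1.7681]
phi = -(1.6094 + 1.3987 + 1.203 + 1.7681) = -5.9793
Step 2: Compute augmented objective.
t*f(x) = 3.42*12.29 = 42.0318
Total = 42.0318 - 5.9793 = 36.0525


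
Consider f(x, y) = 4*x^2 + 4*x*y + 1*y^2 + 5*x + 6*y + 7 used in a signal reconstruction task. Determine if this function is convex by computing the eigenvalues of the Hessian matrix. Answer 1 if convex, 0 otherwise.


The Hessian of f(x,y) = 4*x^2 + 4*x*y + 1*y^2 + 5*x + 6*y + 7 is:
H = [[8, 4], [4, 2]]
Trace = 8 + 2 = 10
Determinant = 8*2 - (4)^2 = 0
Discriminant = (10)^2 - 4*0 = 100.0
Eigenvalues: lambda_1 = 0.0, lambda_2 = 10.0
The function is convex.

1


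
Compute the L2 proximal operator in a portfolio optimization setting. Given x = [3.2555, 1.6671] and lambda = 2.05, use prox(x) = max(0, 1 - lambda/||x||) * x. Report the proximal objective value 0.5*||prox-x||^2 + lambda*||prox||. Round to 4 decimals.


Step 1: Compute ||x||.
||x|| = 3.6575
Step 2: Compute scaling factor.
scale = max(0, 1 - 2.05/3.6575) = 0.4395
Step 3: prox(x) = [1.4308, 0.7327]
||prox(x)|| = 1.6075
Step 4: Proximal objective.
0.5*||prox-x||^2 = 2.1013
lambda*||prox|| = 3.2954
Total = 5.3967
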